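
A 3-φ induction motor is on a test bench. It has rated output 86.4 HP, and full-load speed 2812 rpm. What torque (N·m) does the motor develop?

219 N·m

P_out = 86.4 × 746 = 64454 W
ω = 2π × 2812/60 = 294.5 rad/s
τ = P_out/ω = 64454/294.5 = 219 N·m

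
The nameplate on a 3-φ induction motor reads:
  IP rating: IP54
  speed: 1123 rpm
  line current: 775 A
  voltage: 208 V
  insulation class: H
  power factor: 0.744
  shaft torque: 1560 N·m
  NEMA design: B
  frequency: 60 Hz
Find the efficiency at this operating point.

88.3 %

ω = 2π × 1123/60 = 117.6 rad/s; P_out = τω = 1560 × 117.6 = 183456 W
P_in = √3·V_L·I_L·cosφ = 1.732 × 208 × 775 × 0.744 = 207724 W
η = P_out / P_in = 183456 / 207724 = 0.883 = 88.3%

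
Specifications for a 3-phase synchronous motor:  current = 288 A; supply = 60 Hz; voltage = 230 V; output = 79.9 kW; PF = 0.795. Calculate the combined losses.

P_in = √3·V·I·cosφ = 1.732×230×288×0.795 = 91209 W
P_out = 79900 W
Losses = P_in − P_out = 91209 − 79900 = 11309 W

11.3 kW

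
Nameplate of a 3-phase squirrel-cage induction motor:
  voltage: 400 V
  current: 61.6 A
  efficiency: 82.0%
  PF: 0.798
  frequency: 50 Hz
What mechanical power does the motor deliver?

P_in = √3·V·I·cosφ = 1.732 × 400 × 61.6 × 0.798 = 34056 W
P_out = η·P_in = 0.82 × 34056 = 27926 W

27.9 kW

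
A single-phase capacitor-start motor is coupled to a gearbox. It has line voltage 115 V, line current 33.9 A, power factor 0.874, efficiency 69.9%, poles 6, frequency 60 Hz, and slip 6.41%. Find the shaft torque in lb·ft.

P_in = V·I·cosφ = 115 × 33.9 × 0.874 = 3407 W
P_out = η·P_in = 0.699 × 3407 = 2381 W
n_s = 120×60/6 = 1200 rpm; n = 1200×(1−0.0641) = 1123 rpm
ω = 2π×1123/60 = 117.6 rad/s
τ = P_out/ω = 2381/117.6 = 20.25 N·m
In lb·ft: 20.25/1.356 = 14.9 lb·ft

14.9 lb·ft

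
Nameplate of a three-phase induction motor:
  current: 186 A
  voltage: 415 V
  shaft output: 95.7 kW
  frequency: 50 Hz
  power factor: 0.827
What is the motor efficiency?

P_out = 95.7 kW = 95700 W
P_in = √3·V_L·I_L·cosφ = 1.732 × 415 × 186 × 0.827 = 110564 W
η = P_out / P_in = 95700 / 110564 = 0.866 = 86.6%

86.6 %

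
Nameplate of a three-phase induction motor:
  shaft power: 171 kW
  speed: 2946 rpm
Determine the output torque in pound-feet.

409 lb·ft

ω = 2π × 2946/60 = 308.5 rad/s
τ = P/ω = 171000/308.5 = 554.3 N·m
In lb·ft: 554.3/1.356 = 409 lb·ft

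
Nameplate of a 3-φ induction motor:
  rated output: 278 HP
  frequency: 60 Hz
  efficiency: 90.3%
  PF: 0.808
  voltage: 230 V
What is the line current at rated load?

714 A

P_out = 278 × 746 = 207388 W
P_in = P_out / η = 207388 / 0.903 = 229666 W
I_L = P_in / (√3·V_L·cosφ) = 229666 / (1.732 × 230 × 0.808) = 714 A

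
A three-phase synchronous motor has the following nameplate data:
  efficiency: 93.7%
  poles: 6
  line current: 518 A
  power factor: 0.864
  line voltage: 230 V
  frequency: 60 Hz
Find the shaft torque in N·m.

P_in = √3·V·I·cosφ = 1.732 × 230 × 518 × 0.864 = 178287 W
P_out = η·P_in = 0.937 × 178287 = 167055 W
n = n_s = 120×60/6 = 1200 rpm (synchronous)
ω = 2π×1200/60 = 125.7 rad/s
τ = P_out/ω = 167055/125.7 = 1330 N·m

1330 N·m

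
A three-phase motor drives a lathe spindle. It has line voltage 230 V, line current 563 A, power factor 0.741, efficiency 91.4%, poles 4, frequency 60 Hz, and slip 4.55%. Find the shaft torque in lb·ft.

623 lb·ft

P_in = √3·V·I·cosφ = 1.732 × 230 × 563 × 0.741 = 166189 W
P_out = η·P_in = 0.914 × 166189 = 151897 W
n_s = 120×60/4 = 1800 rpm; n = 1800×(1−0.0455) = 1718 rpm
ω = 2π×1718/60 = 179.9 rad/s
τ = P_out/ω = 151897/179.9 = 844.3 N·m
In lb·ft: 844.3/1.356 = 623 lb·ft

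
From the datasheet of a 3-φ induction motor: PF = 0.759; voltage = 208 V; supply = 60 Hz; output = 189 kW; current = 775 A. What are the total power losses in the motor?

P_in = √3·V·I·cosφ = 1.732×208×775×0.759 = 211912 W
P_out = 189000 W
Losses = P_in − P_out = 211912 − 189000 = 22912 W

22900 W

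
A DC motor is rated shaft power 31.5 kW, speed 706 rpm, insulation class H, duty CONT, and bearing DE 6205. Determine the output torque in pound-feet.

314 lb·ft

ω = 2π × 706/60 = 73.93 rad/s
τ = P/ω = 31500/73.93 = 426.1 N·m
In lb·ft: 426.1/1.356 = 314 lb·ft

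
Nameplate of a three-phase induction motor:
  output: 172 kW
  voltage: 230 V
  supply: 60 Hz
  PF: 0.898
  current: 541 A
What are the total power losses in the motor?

21.5 kW

P_in = √3·V·I·cosφ = 1.732×230×541×0.898 = 193530 W
P_out = 172000 W
Losses = P_in − P_out = 193530 − 172000 = 21530 W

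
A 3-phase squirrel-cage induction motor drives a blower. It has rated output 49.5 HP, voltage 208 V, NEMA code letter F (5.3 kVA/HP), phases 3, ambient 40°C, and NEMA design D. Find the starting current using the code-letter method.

728 A

S_LR = 5.3 × 49.5 = 262.35 kVA
I_LR = S_LR/(√3·V_L) = 262350/(1.732×208) = 728 A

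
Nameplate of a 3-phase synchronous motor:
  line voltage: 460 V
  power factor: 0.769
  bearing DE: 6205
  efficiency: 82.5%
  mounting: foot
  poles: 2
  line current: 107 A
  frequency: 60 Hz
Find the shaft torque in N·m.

P_in = √3·V·I·cosφ = 1.732 × 460 × 107 × 0.769 = 65557 W
P_out = η·P_in = 0.825 × 65557 = 54085 W
n = n_s = 120×60/2 = 3600 rpm (synchronous)
ω = 2π×3600/60 = 377 rad/s
τ = P_out/ω = 54085/377 = 143 N·m

143 N·m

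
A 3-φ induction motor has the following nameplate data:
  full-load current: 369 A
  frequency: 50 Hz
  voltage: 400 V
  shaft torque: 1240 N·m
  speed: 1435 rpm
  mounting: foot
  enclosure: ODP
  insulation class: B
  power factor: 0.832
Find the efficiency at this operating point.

ω = 2π × 1435/60 = 150.3 rad/s; P_out = τω = 1240 × 150.3 = 186372 W
P_in = √3·V_L·I_L·cosφ = 1.732 × 400 × 369 × 0.832 = 212695 W
η = P_out / P_in = 186372 / 212695 = 0.876 = 87.6%

87.6 %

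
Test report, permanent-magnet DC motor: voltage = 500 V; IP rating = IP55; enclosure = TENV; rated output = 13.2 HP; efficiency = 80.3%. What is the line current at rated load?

P_out = 13.2 × 746 = 9847 W
P_in = P_out / η = 9847 / 0.803 = 12263 W
I = P_in / V = 12263 / 500 = 24.5 A

24.5 A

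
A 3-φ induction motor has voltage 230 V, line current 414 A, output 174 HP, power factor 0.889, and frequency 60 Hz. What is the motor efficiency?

88.5 %

P_out = 174 × 746 = 129804 W
P_in = √3·V_L·I_L·cosφ = 1.732 × 230 × 414 × 0.889 = 146615 W
η = P_out / P_in = 129804 / 146615 = 0.885 = 88.5%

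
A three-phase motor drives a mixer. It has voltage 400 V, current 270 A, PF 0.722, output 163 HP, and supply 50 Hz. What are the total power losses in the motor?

13500 W

P_in = √3·V·I·cosφ = 1.732×400×270×0.722 = 135054 W
P_out = 163×746 = 121598 W
Losses = P_in − P_out = 135054 − 121598 = 13456 W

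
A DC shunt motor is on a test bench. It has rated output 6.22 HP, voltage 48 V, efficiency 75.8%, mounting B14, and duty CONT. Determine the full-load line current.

128 A

P_out = 6.22 × 746 = 4640 W
P_in = P_out / η = 4640 / 0.758 = 6121 W
I = P_in / V = 6121 / 48 = 128 A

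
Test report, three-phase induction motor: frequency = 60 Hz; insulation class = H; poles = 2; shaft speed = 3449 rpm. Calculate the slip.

n_s = 120f/p = 120×60/2 = 3600 rpm
s = (n_s − n)/n_s = (3600 − 3449)/3600 = 0.0419

4.19 %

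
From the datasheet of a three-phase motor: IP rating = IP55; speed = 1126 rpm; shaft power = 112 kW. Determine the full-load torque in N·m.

ω = 2π × 1126/60 = 117.9 rad/s
τ = P/ω = 112000/117.9 = 950 N·m

950 N·m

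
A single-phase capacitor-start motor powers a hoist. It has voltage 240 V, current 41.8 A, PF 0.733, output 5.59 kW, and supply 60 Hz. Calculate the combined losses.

P_in = V·I·cosφ = 240×41.8×0.733 = 7353 W
P_out = 5590 W
Losses = P_in − P_out = 7353 − 5590 = 1763 W

1.76 kW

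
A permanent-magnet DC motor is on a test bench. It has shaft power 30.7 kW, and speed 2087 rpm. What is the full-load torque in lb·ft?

ω = 2π × 2087/60 = 218.6 rad/s
τ = P/ω = 30700/218.6 = 140.4 N·m
In lb·ft: 140.4/1.356 = 104 lb·ft

104 lb·ft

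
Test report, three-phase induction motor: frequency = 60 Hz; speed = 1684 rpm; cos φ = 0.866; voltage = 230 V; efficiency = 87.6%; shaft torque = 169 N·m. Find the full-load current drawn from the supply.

ω = 2π×1684/60 = 176.3 rad/s; P_out = τω = 169 × 176.3 = 29795 W
P_in = P_out / η = 29795 / 0.876 = 34013 W
I_L = P_in / (√3·V_L·cosφ) = 34013 / (1.732 × 230 × 0.866) = 98.6 A

98.6 A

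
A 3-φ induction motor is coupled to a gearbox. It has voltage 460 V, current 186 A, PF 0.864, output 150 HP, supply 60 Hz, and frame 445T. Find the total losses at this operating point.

P_in = √3·V·I·cosφ = 1.732×460×186×0.864 = 128036 W
P_out = 150×746 = 111900 W
Losses = P_in − P_out = 128036 − 111900 = 16136 W

16100 W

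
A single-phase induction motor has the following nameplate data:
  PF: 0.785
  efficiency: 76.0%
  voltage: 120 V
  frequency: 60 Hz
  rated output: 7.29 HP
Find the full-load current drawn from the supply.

76 A

P_out = 7.29 × 746 = 5438 W
P_in = P_out / η = 5438 / 0.760 = 7155 W
I = P_in / (V·cosφ) = 7155 / (120 × 0.785) = 76 A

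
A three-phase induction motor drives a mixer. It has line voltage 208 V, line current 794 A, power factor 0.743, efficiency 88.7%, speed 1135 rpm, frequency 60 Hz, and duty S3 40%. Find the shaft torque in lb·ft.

1170 lb·ft

P_in = √3·V·I·cosφ = 1.732 × 208 × 794 × 0.743 = 212530 W
P_out = η·P_in = 0.887 × 212530 = 188514 W
n = 1135 rpm
ω = 2π×1135/60 = 118.9 rad/s
τ = P_out/ω = 188514/118.9 = 1585 N·m
In lb·ft: 1585/1.356 = 1170 lb·ft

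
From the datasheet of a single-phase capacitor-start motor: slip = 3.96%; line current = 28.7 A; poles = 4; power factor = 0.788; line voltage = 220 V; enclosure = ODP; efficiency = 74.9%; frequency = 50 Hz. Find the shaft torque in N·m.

P_in = V·I·cosφ = 220 × 28.7 × 0.788 = 4975 W
P_out = η·P_in = 0.749 × 4975 = 3726 W
n_s = 120×50/4 = 1500 rpm; n = 1500×(1−0.0396) = 1441 rpm
ω = 2π×1441/60 = 150.9 rad/s
τ = P_out/ω = 3726/150.9 = 24.7 N·m

24.7 N·m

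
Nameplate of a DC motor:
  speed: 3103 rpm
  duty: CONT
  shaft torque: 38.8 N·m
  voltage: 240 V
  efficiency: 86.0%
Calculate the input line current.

ω = 2π×3103/60 = 324.9 rad/s; P_out = τω = 38.8 × 324.9 = 12606 W
P_in = P_out / η = 12606 / 0.860 = 14658 W
I = P_in / V = 14658 / 240 = 61.1 A

61.1 A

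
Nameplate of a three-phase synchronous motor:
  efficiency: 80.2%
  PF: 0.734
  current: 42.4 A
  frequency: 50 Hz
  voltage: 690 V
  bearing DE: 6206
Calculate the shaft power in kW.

P_in = √3·V·I·cosφ = 1.732 × 690 × 42.4 × 0.734 = 37193 W
P_out = η·P_in = 0.802 × 37193 = 29829 W

29.8 kW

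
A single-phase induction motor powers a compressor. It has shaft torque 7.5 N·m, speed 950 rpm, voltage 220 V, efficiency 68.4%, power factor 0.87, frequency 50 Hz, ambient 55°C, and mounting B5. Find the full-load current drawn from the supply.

ω = 2π×950/60 = 99.48 rad/s; P_out = τω = 7.5 × 99.48 = 746 W
P_in = P_out / η = 746 / 0.684 = 1091 W
I = P_in / (V·cosφ) = 1091 / (220 × 0.87) = 5.7 A

5.7 A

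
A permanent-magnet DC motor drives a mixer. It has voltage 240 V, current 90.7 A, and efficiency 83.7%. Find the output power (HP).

24.4 HP

P_in = V·I = 240 × 90.7 = 21768 W
P_out = η·P_in = 0.837 × 21768 = 18220 W
= 18220/746 = 24.4 HP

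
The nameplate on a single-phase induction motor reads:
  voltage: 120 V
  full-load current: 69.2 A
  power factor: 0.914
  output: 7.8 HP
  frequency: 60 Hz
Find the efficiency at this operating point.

P_out = 7.8 × 746 = 5819 W
P_in = V·I·cosφ = 120 × 69.2 × 0.914 = 7590 W
η = P_out / P_in = 5819 / 7590 = 0.767 = 76.7%

76.7 %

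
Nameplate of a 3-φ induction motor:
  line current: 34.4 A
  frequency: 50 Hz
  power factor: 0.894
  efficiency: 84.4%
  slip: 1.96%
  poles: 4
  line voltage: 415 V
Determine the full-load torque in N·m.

P_in = √3·V·I·cosφ = 1.732 × 415 × 34.4 × 0.894 = 22105 W
P_out = η·P_in = 0.844 × 22105 = 18657 W
n_s = 120×50/4 = 1500 rpm; n = 1500×(1−0.0196) = 1471 rpm
ω = 2π×1471/60 = 154 rad/s
τ = P_out/ω = 18657/154 = 121 N·m

121 N·m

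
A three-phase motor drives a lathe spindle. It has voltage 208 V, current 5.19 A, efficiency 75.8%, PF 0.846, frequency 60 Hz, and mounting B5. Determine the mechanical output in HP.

P_in = √3·V·I·cosφ = 1.732 × 208 × 5.19 × 0.846 = 1582 W
P_out = η·P_in = 0.758 × 1582 = 1199 W
= 1199/746 = 1.61 HP

1.61 HP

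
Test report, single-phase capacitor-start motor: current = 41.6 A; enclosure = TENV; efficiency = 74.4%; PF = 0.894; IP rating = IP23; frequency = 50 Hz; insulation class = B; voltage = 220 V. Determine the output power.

6.09 kW

P_in = V·I·cosφ = 220 × 41.6 × 0.894 = 8182 W
P_out = η·P_in = 0.744 × 8182 = 6087 W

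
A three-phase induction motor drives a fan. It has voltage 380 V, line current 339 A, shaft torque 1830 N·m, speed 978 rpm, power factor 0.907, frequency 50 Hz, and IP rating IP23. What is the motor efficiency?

92.6 %

ω = 2π × 978/60 = 102.4 rad/s; P_out = τω = 1830 × 102.4 = 187392 W
P_in = √3·V_L·I_L·cosφ = 1.732 × 380 × 339 × 0.907 = 202366 W
η = P_out / P_in = 187392 / 202366 = 0.926 = 92.6%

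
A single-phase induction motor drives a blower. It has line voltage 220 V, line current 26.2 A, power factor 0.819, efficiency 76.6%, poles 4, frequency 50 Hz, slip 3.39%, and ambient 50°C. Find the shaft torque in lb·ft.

P_in = V·I·cosφ = 220 × 26.2 × 0.819 = 4721 W
P_out = η·P_in = 0.766 × 4721 = 3616 W
n_s = 120×50/4 = 1500 rpm; n = 1500×(1−0.0339) = 1449 rpm
ω = 2π×1449/60 = 151.7 rad/s
τ = P_out/ω = 3616/151.7 = 23.84 N·m
In lb·ft: 23.84/1.356 = 17.6 lb·ft

17.6 lb·ft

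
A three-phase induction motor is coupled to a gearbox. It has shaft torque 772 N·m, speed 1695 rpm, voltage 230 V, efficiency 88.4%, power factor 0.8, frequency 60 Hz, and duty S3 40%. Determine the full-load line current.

ω = 2π×1695/60 = 177.5 rad/s; P_out = τω = 772 × 177.5 = 137030 W
P_in = P_out / η = 137030 / 0.884 = 155011 W
I_L = P_in / (√3·V_L·cosφ) = 155011 / (1.732 × 230 × 0.8) = 486 A

486 A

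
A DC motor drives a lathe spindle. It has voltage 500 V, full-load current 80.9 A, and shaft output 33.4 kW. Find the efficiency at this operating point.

82.6 %

P_out = 33.4 kW = 33400 W
P_in = V·I = 500 × 80.9 = 40450 W
η = P_out / P_in = 33400 / 40450 = 0.826 = 82.6%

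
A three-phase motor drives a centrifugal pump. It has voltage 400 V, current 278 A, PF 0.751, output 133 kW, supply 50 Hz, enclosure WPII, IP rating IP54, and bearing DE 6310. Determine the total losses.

11600 W

P_in = √3·V·I·cosφ = 1.732×400×278×0.751 = 144641 W
P_out = 133000 W
Losses = P_in − P_out = 144641 − 133000 = 11641 W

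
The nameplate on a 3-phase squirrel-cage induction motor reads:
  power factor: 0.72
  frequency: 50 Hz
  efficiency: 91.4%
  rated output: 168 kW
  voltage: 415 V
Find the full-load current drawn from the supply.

P_out = 168 kW = 168000 W
P_in = P_out / η = 168000 / 0.914 = 183807 W
I_L = P_in / (√3·V_L·cosφ) = 183807 / (1.732 × 415 × 0.72) = 355 A

355 A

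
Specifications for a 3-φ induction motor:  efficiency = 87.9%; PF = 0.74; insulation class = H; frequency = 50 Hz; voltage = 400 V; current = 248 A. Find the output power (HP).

150 HP

P_in = √3·V·I·cosφ = 1.732 × 400 × 248 × 0.74 = 127143 W
P_out = η·P_in = 0.879 × 127143 = 111759 W
= 111759/746 = 150 HP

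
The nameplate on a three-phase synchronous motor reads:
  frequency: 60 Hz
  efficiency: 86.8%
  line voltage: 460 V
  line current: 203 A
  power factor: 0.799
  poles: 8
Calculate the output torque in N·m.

P_in = √3·V·I·cosφ = 1.732 × 460 × 203 × 0.799 = 129226 W
P_out = η·P_in = 0.868 × 129226 = 112168 W
n = n_s = 120×60/8 = 900 rpm (synchronous)
ω = 2π×900/60 = 94.25 rad/s
τ = P_out/ω = 112168/94.25 = 1190 N·m

1190 N·m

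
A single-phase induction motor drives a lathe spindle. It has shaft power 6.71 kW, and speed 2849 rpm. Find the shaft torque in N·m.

ω = 2π × 2849/60 = 298.3 rad/s
τ = P/ω = 6710/298.3 = 22.5 N·m

22.5 N·m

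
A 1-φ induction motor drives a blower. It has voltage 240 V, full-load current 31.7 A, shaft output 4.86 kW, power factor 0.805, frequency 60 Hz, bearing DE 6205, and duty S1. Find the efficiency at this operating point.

P_out = 4.86 kW = 4860 W
P_in = V·I·cosφ = 240 × 31.7 × 0.805 = 6124 W
η = P_out / P_in = 4860 / 6124 = 0.794 = 79.4%

79.4 %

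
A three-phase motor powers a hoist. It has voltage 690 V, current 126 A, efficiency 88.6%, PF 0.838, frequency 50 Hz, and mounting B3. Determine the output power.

P_in = √3·V·I·cosφ = 1.732 × 690 × 126 × 0.838 = 126186 W
P_out = η·P_in = 0.886 × 126186 = 111801 W

112 kW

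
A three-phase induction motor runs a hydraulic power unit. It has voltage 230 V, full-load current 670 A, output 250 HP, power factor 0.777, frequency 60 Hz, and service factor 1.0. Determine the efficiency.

89.9 %

P_out = 250 × 746 = 186500 W
P_in = √3·V_L·I_L·cosφ = 1.732 × 230 × 670 × 0.777 = 207382 W
η = P_out / P_in = 186500 / 207382 = 0.899 = 89.9%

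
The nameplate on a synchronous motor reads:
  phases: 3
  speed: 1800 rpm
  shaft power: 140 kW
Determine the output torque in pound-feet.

ω = 2π × 1800/60 = 188.5 rad/s
τ = P/ω = 140000/188.5 = 742.7 N·m
In lb·ft: 742.7/1.356 = 548 lb·ft

548 lb·ft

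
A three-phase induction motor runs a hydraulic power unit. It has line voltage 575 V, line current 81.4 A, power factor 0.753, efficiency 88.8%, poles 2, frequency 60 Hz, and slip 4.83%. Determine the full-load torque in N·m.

151 N·m

P_in = √3·V·I·cosφ = 1.732 × 575 × 81.4 × 0.753 = 61043 W
P_out = η·P_in = 0.888 × 61043 = 54206 W
n_s = 120×60/2 = 3600 rpm; n = 3600×(1−0.0483) = 3426 rpm
ω = 2π×3426/60 = 358.8 rad/s
τ = P_out/ω = 54206/358.8 = 151 N·m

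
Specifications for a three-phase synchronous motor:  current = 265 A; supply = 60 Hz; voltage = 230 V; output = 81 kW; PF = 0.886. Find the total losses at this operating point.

12.5 kW

P_in = √3·V·I·cosφ = 1.732×230×265×0.886 = 93531 W
P_out = 81000 W
Losses = P_in − P_out = 93531 − 81000 = 12531 W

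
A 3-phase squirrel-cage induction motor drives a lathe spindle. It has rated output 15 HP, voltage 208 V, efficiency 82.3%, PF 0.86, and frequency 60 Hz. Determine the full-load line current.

P_out = 15 × 746 = 11190 W
P_in = P_out / η = 11190 / 0.823 = 13597 W
I_L = P_in / (√3·V_L·cosφ) = 13597 / (1.732 × 208 × 0.86) = 43.9 A

43.9 A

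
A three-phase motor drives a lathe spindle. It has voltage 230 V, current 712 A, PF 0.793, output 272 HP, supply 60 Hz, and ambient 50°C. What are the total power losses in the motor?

22 kW

P_in = √3·V·I·cosφ = 1.732×230×712×0.793 = 224920 W
P_out = 272×746 = 202912 W
Losses = P_in − P_out = 224920 − 202912 = 22008 W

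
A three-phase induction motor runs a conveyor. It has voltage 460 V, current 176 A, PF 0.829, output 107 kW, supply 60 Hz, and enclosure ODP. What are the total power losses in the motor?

P_in = √3·V·I·cosφ = 1.732×460×176×0.829 = 116245 W
P_out = 107000 W
Losses = P_in − P_out = 116245 − 107000 = 9245 W

9.25 kW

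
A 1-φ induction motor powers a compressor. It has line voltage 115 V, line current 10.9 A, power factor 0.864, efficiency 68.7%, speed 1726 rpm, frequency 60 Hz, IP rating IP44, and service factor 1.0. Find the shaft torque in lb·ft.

3.04 lb·ft

P_in = V·I·cosφ = 115 × 10.9 × 0.864 = 1083 W
P_out = η·P_in = 0.687 × 1083 = 744 W
n = 1726 rpm
ω = 2π×1726/60 = 180.7 rad/s
τ = P_out/ω = 744/180.7 = 4.117 N·m
In lb·ft: 4.117/1.356 = 3.04 lb·ft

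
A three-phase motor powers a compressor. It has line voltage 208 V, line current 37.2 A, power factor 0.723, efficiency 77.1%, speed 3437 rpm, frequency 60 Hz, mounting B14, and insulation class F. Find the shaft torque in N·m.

20.8 N·m

P_in = √3·V·I·cosφ = 1.732 × 208 × 37.2 × 0.723 = 9689 W
P_out = η·P_in = 0.771 × 9689 = 7470 W
n = 3437 rpm
ω = 2π×3437/60 = 359.9 rad/s
τ = P_out/ω = 7470/359.9 = 20.8 N·m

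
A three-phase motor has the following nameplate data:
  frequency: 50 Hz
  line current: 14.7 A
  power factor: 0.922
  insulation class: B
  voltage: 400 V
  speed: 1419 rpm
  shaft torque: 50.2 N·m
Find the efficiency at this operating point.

ω = 2π × 1419/60 = 148.6 rad/s; P_out = τω = 50.2 × 148.6 = 7460 W
P_in = √3·V_L·I_L·cosφ = 1.732 × 400 × 14.7 × 0.922 = 9390 W
η = P_out / P_in = 7460 / 9390 = 0.794 = 79.4%

79.4 %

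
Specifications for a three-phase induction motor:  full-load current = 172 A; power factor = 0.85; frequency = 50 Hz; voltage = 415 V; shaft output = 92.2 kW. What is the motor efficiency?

P_out = 92.2 kW = 92200 W
P_in = √3·V_L·I_L·cosφ = 1.732 × 415 × 172 × 0.85 = 105086 W
η = P_out / P_in = 92200 / 105086 = 0.877 = 87.7%

87.7 %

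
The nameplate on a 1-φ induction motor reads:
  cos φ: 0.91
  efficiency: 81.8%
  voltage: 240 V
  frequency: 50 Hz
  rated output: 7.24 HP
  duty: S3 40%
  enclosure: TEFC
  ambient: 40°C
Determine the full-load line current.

30.2 A

P_out = 7.24 × 746 = 5401 W
P_in = P_out / η = 5401 / 0.818 = 6603 W
I = P_in / (V·cosφ) = 6603 / (240 × 0.91) = 30.2 A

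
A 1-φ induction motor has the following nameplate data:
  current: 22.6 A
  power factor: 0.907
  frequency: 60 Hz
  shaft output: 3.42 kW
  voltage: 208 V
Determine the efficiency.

80.2 %

P_out = 3.42 kW = 3420 W
P_in = V·I·cosφ = 208 × 22.6 × 0.907 = 4264 W
η = P_out / P_in = 3420 / 4264 = 0.802 = 80.2%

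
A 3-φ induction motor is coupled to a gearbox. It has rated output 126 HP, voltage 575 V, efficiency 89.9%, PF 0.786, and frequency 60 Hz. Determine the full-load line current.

P_out = 126 × 746 = 93996 W
P_in = P_out / η = 93996 / 0.899 = 104556 W
I_L = P_in / (√3·V_L·cosφ) = 104556 / (1.732 × 575 × 0.786) = 134 A

134 A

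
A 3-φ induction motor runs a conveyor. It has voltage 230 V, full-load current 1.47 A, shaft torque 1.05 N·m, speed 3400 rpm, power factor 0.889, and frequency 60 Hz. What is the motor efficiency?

71.8 %

ω = 2π × 3400/60 = 356 rad/s; P_out = τω = 1.05 × 356 = 374 W
P_in = √3·V_L·I_L·cosφ = 1.732 × 230 × 1.47 × 0.889 = 521 W
η = P_out / P_in = 374 / 521 = 0.718 = 71.8%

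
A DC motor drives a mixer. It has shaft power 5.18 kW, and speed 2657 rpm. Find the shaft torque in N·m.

18.6 N·m

ω = 2π × 2657/60 = 278.2 rad/s
τ = P/ω = 5180/278.2 = 18.6 N·m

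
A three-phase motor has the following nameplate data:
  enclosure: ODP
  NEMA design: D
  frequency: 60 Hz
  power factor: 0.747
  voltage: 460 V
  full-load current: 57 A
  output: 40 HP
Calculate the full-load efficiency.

88.0 %

P_out = 40 × 746 = 29840 W
P_in = √3·V_L·I_L·cosφ = 1.732 × 460 × 57 × 0.747 = 33924 W
η = P_out / P_in = 29840 / 33924 = 0.880 = 88.0%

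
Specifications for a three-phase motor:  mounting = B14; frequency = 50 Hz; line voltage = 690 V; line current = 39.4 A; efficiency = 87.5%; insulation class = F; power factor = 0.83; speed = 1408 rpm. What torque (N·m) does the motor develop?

P_in = √3·V·I·cosφ = 1.732 × 690 × 39.4 × 0.83 = 39082 W
P_out = η·P_in = 0.875 × 39082 = 34197 W
n = 1408 rpm
ω = 2π×1408/60 = 147.4 rad/s
τ = P_out/ω = 34197/147.4 = 232 N·m

232 N·m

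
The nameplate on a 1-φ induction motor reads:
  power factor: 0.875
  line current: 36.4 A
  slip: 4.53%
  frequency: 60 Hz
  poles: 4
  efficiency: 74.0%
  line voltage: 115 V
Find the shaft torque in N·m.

15.1 N·m

P_in = V·I·cosφ = 115 × 36.4 × 0.875 = 3663 W
P_out = η·P_in = 0.74 × 3663 = 2711 W
n_s = 120×60/4 = 1800 rpm; n = 1800×(1−0.0453) = 1718 rpm
ω = 2π×1718/60 = 179.9 rad/s
τ = P_out/ω = 2711/179.9 = 15.1 N·m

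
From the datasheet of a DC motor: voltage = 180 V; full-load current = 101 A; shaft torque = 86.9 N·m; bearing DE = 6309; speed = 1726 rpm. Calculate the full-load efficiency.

ω = 2π × 1726/60 = 180.7 rad/s; P_out = τω = 86.9 × 180.7 = 15703 W
P_in = V·I = 180 × 101 = 18180 W
η = P_out / P_in = 15703 / 18180 = 0.864 = 86.4%

86.4 %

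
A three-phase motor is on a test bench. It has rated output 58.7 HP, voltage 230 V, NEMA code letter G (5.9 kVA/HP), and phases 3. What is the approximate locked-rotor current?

869 A

S_LR = 5.9 × 58.7 = 346.33 kVA
I_LR = S_LR/(√3·V_L) = 346330/(1.732×230) = 869 A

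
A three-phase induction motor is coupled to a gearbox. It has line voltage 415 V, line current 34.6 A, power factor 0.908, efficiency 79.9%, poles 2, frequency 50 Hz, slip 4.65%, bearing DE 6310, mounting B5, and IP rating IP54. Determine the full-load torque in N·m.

60.2 N·m

P_in = √3·V·I·cosφ = 1.732 × 415 × 34.6 × 0.908 = 22582 W
P_out = η·P_in = 0.799 × 22582 = 18043 W
n_s = 120×50/2 = 3000 rpm; n = 3000×(1−0.0465) = 2861 rpm
ω = 2π×2861/60 = 299.6 rad/s
τ = P_out/ω = 18043/299.6 = 60.2 N·m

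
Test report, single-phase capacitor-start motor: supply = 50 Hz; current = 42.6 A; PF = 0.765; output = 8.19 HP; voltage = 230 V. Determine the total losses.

1390 W

P_in = V·I·cosφ = 230×42.6×0.765 = 7495 W
P_out = 8.19×746 = 6110 W
Losses = P_in − P_out = 7495 − 6110 = 1385 W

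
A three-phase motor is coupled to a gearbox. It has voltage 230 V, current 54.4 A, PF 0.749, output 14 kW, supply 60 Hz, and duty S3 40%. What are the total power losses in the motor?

2230 W

P_in = √3·V·I·cosφ = 1.732×230×54.4×0.749 = 16231 W
P_out = 14000 W
Losses = P_in − P_out = 16231 − 14000 = 2231 W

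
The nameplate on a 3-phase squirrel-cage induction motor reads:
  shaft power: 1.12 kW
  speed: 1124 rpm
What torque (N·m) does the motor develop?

9.52 N·m

ω = 2π × 1124/60 = 117.7 rad/s
τ = P/ω = 1120/117.7 = 9.52 N·m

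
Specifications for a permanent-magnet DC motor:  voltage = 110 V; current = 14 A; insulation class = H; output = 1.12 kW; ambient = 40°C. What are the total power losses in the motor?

420 W

P_in = V·I = 110×14 = 1540 W
P_out = 1120 W
Losses = P_in − P_out = 1540 − 1120 = 420 W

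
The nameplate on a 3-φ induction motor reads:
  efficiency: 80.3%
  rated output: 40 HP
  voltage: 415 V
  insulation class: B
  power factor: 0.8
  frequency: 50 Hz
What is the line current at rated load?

P_out = 40 × 746 = 29840 W
P_in = P_out / η = 29840 / 0.803 = 37161 W
I_L = P_in / (√3·V_L·cosφ) = 37161 / (1.732 × 415 × 0.8) = 64.6 A

64.6 A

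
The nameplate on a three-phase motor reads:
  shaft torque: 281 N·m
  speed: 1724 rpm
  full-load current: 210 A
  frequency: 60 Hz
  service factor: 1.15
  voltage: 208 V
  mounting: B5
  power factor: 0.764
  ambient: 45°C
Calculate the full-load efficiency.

ω = 2π × 1724/60 = 180.5 rad/s; P_out = τω = 281 × 180.5 = 50721 W
P_in = √3·V_L·I_L·cosφ = 1.732 × 208 × 210 × 0.764 = 57799 W
η = P_out / P_in = 50721 / 57799 = 0.878 = 87.8%

87.8 %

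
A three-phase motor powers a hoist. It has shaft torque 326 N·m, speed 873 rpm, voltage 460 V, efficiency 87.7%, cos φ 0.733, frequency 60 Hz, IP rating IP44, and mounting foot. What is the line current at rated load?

58.2 A

ω = 2π×873/60 = 91.42 rad/s; P_out = τω = 326 × 91.42 = 29803 W
P_in = P_out / η = 29803 / 0.877 = 33983 W
I_L = P_in / (√3·V_L·cosφ) = 33983 / (1.732 × 460 × 0.733) = 58.2 A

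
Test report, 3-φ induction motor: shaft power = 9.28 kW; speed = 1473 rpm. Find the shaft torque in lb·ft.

44.4 lb·ft

ω = 2π × 1473/60 = 154.3 rad/s
τ = P/ω = 9280/154.3 = 60.14 N·m
In lb·ft: 60.14/1.356 = 44.4 lb·ft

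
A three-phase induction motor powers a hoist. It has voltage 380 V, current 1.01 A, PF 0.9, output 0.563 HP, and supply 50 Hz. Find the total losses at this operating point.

P_in = √3·V·I·cosφ = 1.732×380×1.01×0.9 = 598 W
P_out = 0.563×746 = 420 W
Losses = P_in − P_out = 598 − 420 = 178 W

178 W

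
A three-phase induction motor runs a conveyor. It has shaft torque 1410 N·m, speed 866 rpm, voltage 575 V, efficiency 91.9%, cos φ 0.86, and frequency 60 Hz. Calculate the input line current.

ω = 2π×866/60 = 90.69 rad/s; P_out = τω = 1410 × 90.69 = 127873 W
P_in = P_out / η = 127873 / 0.919 = 139144 W
I_L = P_in / (√3·V_L·cosφ) = 139144 / (1.732 × 575 × 0.86) = 162 A

162 A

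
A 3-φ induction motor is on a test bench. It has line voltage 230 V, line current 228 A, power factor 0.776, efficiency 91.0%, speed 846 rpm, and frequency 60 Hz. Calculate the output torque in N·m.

724 N·m

P_in = √3·V·I·cosφ = 1.732 × 230 × 228 × 0.776 = 70481 W
P_out = η·P_in = 0.91 × 70481 = 64138 W
n = 846 rpm
ω = 2π×846/60 = 88.59 rad/s
τ = P_out/ω = 64138/88.59 = 724 N·m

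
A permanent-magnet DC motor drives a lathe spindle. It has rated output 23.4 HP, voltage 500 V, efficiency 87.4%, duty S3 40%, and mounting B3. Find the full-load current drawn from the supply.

39.9 A

P_out = 23.4 × 746 = 17456 W
P_in = P_out / η = 17456 / 0.874 = 19973 W
I = P_in / V = 19973 / 500 = 39.9 A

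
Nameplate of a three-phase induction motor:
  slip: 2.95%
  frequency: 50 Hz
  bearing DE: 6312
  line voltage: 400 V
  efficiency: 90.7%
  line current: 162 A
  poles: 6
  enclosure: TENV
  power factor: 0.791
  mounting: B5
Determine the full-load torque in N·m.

792 N·m

P_in = √3·V·I·cosφ = 1.732 × 400 × 162 × 0.791 = 88777 W
P_out = η·P_in = 0.907 × 88777 = 80521 W
n_s = 120×50/6 = 1000 rpm; n = 1000×(1−0.0295) = 971 rpm
ω = 2π×971/60 = 101.7 rad/s
τ = P_out/ω = 80521/101.7 = 792 N·m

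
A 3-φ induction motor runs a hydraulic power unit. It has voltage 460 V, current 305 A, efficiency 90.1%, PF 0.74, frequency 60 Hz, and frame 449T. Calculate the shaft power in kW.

162 kW

P_in = √3·V·I·cosφ = 1.732 × 460 × 305 × 0.74 = 179820 W
P_out = η·P_in = 0.901 × 179820 = 162018 W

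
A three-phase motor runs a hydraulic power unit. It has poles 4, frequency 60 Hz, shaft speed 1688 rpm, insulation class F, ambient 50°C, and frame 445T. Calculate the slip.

n_s = 120f/p = 120×60/4 = 1800 rpm
s = (n_s − n)/n_s = (1800 − 1688)/1800 = 0.0622

6.22 %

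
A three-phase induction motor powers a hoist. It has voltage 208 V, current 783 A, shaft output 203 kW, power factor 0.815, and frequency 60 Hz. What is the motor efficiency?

88.3 %

P_out = 203 kW = 203000 W
P_in = √3·V_L·I_L·cosφ = 1.732 × 208 × 783 × 0.815 = 229896 W
η = P_out / P_in = 203000 / 229896 = 0.883 = 88.3%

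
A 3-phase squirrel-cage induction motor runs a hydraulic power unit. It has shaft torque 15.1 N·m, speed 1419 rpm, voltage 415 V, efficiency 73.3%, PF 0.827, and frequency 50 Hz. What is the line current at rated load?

ω = 2π×1419/60 = 148.6 rad/s; P_out = τω = 15.1 × 148.6 = 2244 W
P_in = P_out / η = 2244 / 0.733 = 3061 W
I_L = P_in / (√3·V_L·cosφ) = 3061 / (1.732 × 415 × 0.827) = 5.15 A

5.15 A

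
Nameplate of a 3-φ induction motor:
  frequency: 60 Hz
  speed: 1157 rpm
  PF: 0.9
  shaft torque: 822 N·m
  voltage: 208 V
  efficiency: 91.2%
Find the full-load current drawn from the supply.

ω = 2π×1157/60 = 121.2 rad/s; P_out = τω = 822 × 121.2 = 99626 W
P_in = P_out / η = 99626 / 0.912 = 109239 W
I_L = P_in / (√3·V_L·cosφ) = 109239 / (1.732 × 208 × 0.9) = 337 A

337 A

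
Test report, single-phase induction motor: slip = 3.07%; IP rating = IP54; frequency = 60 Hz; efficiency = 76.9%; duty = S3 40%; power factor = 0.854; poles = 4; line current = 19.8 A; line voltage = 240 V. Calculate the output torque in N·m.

P_in = V·I·cosφ = 240 × 19.8 × 0.854 = 4058 W
P_out = η·P_in = 0.769 × 4058 = 3121 W
n_s = 120×60/4 = 1800 rpm; n = 1800×(1−0.0307) = 1745 rpm
ω = 2π×1745/60 = 182.7 rad/s
τ = P_out/ω = 3121/182.7 = 17.1 N·m

17.1 N·m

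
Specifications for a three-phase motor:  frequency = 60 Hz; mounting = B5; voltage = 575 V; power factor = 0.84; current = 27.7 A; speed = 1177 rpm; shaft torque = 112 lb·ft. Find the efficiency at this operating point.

τ = 112 lb·ft × 1.356 = 151.9 N·m
ω = 2π × 1177/60 = 123.3 rad/s; P_out = τω = 151.9 × 123.3 = 18729 W
P_in = √3·V_L·I_L·cosφ = 1.732 × 575 × 27.7 × 0.84 = 23173 W
η = P_out / P_in = 18729 / 23173 = 0.808 = 80.8%

80.8 %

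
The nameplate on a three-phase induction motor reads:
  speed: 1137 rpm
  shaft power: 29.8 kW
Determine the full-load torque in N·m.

250 N·m

ω = 2π × 1137/60 = 119.1 rad/s
τ = P/ω = 29800/119.1 = 250 N·m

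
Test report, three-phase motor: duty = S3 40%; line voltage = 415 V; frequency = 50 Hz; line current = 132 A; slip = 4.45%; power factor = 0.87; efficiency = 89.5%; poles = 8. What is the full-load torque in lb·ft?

P_in = √3·V·I·cosφ = 1.732 × 415 × 132 × 0.87 = 82545 W
P_out = η·P_in = 0.895 × 82545 = 73878 W
n_s = 120×50/8 = 750 rpm; n = 750×(1−0.0445) = 717 rpm
ω = 2π×717/60 = 75.08 rad/s
τ = P_out/ω = 73878/75.08 = 984 N·m
In lb·ft: 984/1.356 = 726 lb·ft

726 lb·ft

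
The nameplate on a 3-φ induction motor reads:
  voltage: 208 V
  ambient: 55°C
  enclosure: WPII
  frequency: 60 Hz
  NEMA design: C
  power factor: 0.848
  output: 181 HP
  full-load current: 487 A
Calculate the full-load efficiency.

P_out = 181 × 746 = 135026 W
P_in = √3·V_L·I_L·cosφ = 1.732 × 208 × 487 × 0.848 = 148777 W
η = P_out / P_in = 135026 / 148777 = 0.908 = 90.8%

90.8 %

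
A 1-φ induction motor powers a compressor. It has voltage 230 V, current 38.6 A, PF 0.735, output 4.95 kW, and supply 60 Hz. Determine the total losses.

1580 W

P_in = V·I·cosφ = 230×38.6×0.735 = 6525 W
P_out = 4950 W
Losses = P_in − P_out = 6525 − 4950 = 1575 W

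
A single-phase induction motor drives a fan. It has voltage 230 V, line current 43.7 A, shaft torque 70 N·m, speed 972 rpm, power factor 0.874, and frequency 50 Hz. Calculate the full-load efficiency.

81.1 %

ω = 2π × 972/60 = 101.8 rad/s; P_out = τω = 70 × 101.8 = 7126 W
P_in = V·I·cosφ = 230 × 43.7 × 0.874 = 8785 W
η = P_out / P_in = 7126 / 8785 = 0.811 = 81.1%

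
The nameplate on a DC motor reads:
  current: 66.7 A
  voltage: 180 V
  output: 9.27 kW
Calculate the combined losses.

2740 W

P_in = V·I = 180×66.7 = 12006 W
P_out = 9270 W
Losses = P_in − P_out = 12006 − 9270 = 2736 W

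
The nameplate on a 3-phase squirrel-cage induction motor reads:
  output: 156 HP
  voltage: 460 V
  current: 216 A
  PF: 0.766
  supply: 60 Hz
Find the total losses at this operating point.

15400 W

P_in = √3·V·I·cosφ = 1.732×460×216×0.766 = 131822 W
P_out = 156×746 = 116376 W
Losses = P_in − P_out = 131822 − 116376 = 15446 W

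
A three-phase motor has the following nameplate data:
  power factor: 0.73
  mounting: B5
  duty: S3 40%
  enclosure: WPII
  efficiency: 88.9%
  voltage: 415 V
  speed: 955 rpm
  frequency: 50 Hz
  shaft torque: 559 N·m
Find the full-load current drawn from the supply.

120 A

ω = 2π×955/60 = 100 rad/s; P_out = τω = 559 × 100 = 55900 W
P_in = P_out / η = 55900 / 0.889 = 62880 W
I_L = P_in / (√3·V_L·cosφ) = 62880 / (1.732 × 415 × 0.73) = 120 A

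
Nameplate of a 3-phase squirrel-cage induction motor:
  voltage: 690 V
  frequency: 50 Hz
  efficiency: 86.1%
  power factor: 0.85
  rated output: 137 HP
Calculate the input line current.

P_out = 137 × 746 = 102202 W
P_in = P_out / η = 102202 / 0.861 = 118702 W
I_L = P_in / (√3·V_L·cosφ) = 118702 / (1.732 × 690 × 0.85) = 117 A

117 A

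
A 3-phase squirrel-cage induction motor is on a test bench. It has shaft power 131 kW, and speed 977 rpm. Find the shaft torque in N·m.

1280 N·m

ω = 2π × 977/60 = 102.3 rad/s
τ = P/ω = 131000/102.3 = 1280 N·m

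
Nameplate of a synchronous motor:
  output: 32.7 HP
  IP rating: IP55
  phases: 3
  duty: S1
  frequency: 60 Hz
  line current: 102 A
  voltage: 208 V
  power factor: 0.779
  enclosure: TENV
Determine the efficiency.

85.2 %

P_out = 32.7 × 746 = 24394 W
P_in = √3·V_L·I_L·cosφ = 1.732 × 208 × 102 × 0.779 = 28625 W
η = P_out / P_in = 24394 / 28625 = 0.852 = 85.2%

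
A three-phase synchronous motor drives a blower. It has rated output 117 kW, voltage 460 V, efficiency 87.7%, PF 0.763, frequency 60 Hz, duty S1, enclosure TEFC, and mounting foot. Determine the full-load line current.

219 A

P_out = 117 kW = 117000 W
P_in = P_out / η = 117000 / 0.877 = 133409 W
I_L = P_in / (√3·V_L·cosφ) = 133409 / (1.732 × 460 × 0.763) = 219 A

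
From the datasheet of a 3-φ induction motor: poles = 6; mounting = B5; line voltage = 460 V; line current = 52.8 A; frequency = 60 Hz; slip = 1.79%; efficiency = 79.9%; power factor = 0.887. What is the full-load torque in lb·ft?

178 lb·ft

P_in = √3·V·I·cosφ = 1.732 × 460 × 52.8 × 0.887 = 37313 W
P_out = η·P_in = 0.799 × 37313 = 29813 W
n_s = 120×60/6 = 1200 rpm; n = 1200×(1−0.0179) = 1179 rpm
ω = 2π×1179/60 = 123.5 rad/s
τ = P_out/ω = 29813/123.5 = 241.4 N·m
In lb·ft: 241.4/1.356 = 178 lb·ft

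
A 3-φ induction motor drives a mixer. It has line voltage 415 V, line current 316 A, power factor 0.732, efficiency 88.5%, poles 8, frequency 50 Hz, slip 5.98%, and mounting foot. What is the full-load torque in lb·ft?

1470 lb·ft

P_in = √3·V·I·cosφ = 1.732 × 415 × 316 × 0.732 = 166262 W
P_out = η·P_in = 0.885 × 166262 = 147142 W
n_s = 120×50/8 = 750 rpm; n = 750×(1−0.0598) = 705 rpm
ω = 2π×705/60 = 73.83 rad/s
τ = P_out/ω = 147142/73.83 = 1993 N·m
In lb·ft: 1993/1.356 = 1470 lb·ft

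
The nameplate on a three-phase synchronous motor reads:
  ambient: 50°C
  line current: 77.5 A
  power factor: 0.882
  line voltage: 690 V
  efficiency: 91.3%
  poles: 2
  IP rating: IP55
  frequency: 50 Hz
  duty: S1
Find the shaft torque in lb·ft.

P_in = √3·V·I·cosφ = 1.732 × 690 × 77.5 × 0.882 = 81690 W
P_out = η·P_in = 0.913 × 81690 = 74583 W
n = n_s = 120×50/2 = 3000 rpm (synchronous)
ω = 2π×3000/60 = 314.2 rad/s
τ = P_out/ω = 74583/314.2 = 237.4 N·m
In lb·ft: 237.4/1.356 = 175 lb·ft

175 lb·ft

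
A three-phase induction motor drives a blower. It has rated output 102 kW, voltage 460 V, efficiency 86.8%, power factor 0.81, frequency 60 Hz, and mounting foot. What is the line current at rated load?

182 A

P_out = 102 kW = 102000 W
P_in = P_out / η = 102000 / 0.868 = 117512 W
I_L = P_in / (√3·V_L·cosφ) = 117512 / (1.732 × 460 × 0.81) = 182 A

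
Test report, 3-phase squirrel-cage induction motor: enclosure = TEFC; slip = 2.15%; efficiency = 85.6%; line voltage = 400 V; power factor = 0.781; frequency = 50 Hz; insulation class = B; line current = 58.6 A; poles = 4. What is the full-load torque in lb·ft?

130 lb·ft

P_in = √3·V·I·cosφ = 1.732 × 400 × 58.6 × 0.781 = 31707 W
P_out = η·P_in = 0.856 × 31707 = 27141 W
n_s = 120×50/4 = 1500 rpm; n = 1500×(1−0.0215) = 1468 rpm
ω = 2π×1468/60 = 153.7 rad/s
τ = P_out/ω = 27141/153.7 = 176.6 N·m
In lb·ft: 176.6/1.356 = 130 lb·ft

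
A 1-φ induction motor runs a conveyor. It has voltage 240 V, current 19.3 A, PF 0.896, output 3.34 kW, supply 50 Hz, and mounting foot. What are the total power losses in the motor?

810 W

P_in = V·I·cosφ = 240×19.3×0.896 = 4150 W
P_out = 3340 W
Losses = P_in − P_out = 4150 − 3340 = 810 W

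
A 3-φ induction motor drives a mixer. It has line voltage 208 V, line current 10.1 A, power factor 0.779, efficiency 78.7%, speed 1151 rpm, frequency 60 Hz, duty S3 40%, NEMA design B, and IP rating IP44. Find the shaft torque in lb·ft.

P_in = √3·V·I·cosφ = 1.732 × 208 × 10.1 × 0.779 = 2834 W
P_out = η·P_in = 0.787 × 2834 = 2230 W
n = 1151 rpm
ω = 2π×1151/60 = 120.5 rad/s
τ = P_out/ω = 2230/120.5 = 18.51 N·m
In lb·ft: 18.51/1.356 = 13.7 lb·ft

13.7 lb·ft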